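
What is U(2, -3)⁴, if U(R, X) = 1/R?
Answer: 1/16 ≈ 0.062500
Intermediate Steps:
U(2, -3)⁴ = (1/2)⁴ = (½)⁴ = 1/16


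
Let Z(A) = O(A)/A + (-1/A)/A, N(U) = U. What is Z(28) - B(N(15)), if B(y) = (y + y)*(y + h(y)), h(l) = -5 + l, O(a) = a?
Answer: -587217/784 ≈ -749.00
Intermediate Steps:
B(y) = 2*y*(-5 + 2*y) (B(y) = (y + y)*(y + (-5 + y)) = (2*y)*(-5 + 2*y) = 2*y*(-5 + 2*y))
Z(A) = 1 - 1/A**2 (Z(A) = A/A + (-1/A)/A = 1 - 1/A**2)
Z(28) - B(N(15)) = (1 - 1/28**2) - 2*15*(-5 + 2*15) = (1 - 1*1/784) - 2*15*(-5 + 30) = (1 - 1/784) - 2*15*25 = 783/784 - 1*750 = 783/784 - 750 = -587217/784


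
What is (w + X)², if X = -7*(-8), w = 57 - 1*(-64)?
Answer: 31329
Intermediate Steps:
w = 121 (w = 57 + 64 = 121)
X = 56
(w + X)² = (121 + 56)² = 177² = 31329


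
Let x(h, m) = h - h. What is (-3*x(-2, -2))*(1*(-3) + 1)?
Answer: 0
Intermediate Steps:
x(h, m) = 0
(-3*x(-2, -2))*(1*(-3) + 1) = (-3*0)*(1*(-3) + 1) = 0*(-3 + 1) = 0*(-2) = 0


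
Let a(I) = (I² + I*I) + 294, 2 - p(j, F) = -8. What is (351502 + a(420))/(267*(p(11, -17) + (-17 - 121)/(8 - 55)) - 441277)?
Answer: -260756/162029 ≈ -1.6093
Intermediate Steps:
p(j, F) = 10 (p(j, F) = 2 - 1*(-8) = 2 + 8 = 10)
a(I) = 294 + 2*I² (a(I) = (I² + I²) + 294 = 2*I² + 294 = 294 + 2*I²)
(351502 + a(420))/(267*(p(11, -17) + (-17 - 121)/(8 - 55)) - 441277) = (351502 + (294 + 2*420²))/(267*(10 + (-17 - 121)/(8 - 55)) - 441277) = (351502 + (294 + 2*176400))/(267*(10 - 138/(-47)) - 441277) = (351502 + (294 + 352800))/(267*(10 - 138*(-1/47)) - 441277) = (351502 + 353094)/(267*(10 + 138/47) - 441277) = 704596/(267*(608/47) - 441277) = 704596/(162336/47 - 441277) = 704596/(-20577683/47) = 704596*(-47/20577683) = -260756/162029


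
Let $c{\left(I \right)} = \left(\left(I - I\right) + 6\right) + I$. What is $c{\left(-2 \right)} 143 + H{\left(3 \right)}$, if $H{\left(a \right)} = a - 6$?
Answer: $569$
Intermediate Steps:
$H{\left(a \right)} = -6 + a$ ($H{\left(a \right)} = a - 6 = -6 + a$)
$c{\left(I \right)} = 6 + I$ ($c{\left(I \right)} = \left(0 + 6\right) + I = 6 + I$)
$c{\left(-2 \right)} 143 + H{\left(3 \right)} = \left(6 - 2\right) 143 + \left(-6 + 3\right) = 4 \cdot 143 - 3 = 572 - 3 = 569$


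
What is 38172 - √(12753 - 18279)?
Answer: 38172 - 3*I*√614 ≈ 38172.0 - 74.337*I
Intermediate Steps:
38172 - √(12753 - 18279) = 38172 - √(-5526) = 38172 - 3*I*√614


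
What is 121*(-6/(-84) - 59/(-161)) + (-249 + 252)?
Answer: 18027/322 ≈ 55.984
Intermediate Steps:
121*(-6/(-84) - 59/(-161)) + (-249 + 252) = 121*(-6*(-1/84) - 59*(-1/161)) + 3 = 121*(1/14 + 59/161) + 3 = 121*(141/322) + 3 = 17061/322 + 3 = 18027/322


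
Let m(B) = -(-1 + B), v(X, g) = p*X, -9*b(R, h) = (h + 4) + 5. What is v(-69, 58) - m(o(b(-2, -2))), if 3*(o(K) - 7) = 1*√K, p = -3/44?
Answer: 471/44 + I*√7/9 ≈ 10.705 + 0.29397*I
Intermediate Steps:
p = -3/44 (p = -3*1/44 = -3/44 ≈ -0.068182)
b(R, h) = -1 - h/9 (b(R, h) = -((h + 4) + 5)/9 = -((4 + h) + 5)/9 = -(9 + h)/9 = -1 - h/9)
v(X, g) = -3*X/44
o(K) = 7 + √K/3 (o(K) = 7 + (1*√K)/3 = 7 + √K/3)
m(B) = 1 - B
v(-69, 58) - m(o(b(-2, -2))) = -3/44*(-69) - (1 - (7 + √(-1 - ⅑*(-2))/3)) = 207/44 - (1 - (7 + √(-1 + 2/9)/3)) = 207/44 - (1 - (7 + √(-7/9)/3)) = 207/44 - (1 - (7 + (I*√7/3)/3)) = 207/44 - (1 - (7 + I*√7/9)) = 207/44 - (1 + (-7 - I*√7/9)) = 207/44 - (-6 - I*√7/9) = 207/44 + (6 + I*√7/9) = 471/44 + I*√7/9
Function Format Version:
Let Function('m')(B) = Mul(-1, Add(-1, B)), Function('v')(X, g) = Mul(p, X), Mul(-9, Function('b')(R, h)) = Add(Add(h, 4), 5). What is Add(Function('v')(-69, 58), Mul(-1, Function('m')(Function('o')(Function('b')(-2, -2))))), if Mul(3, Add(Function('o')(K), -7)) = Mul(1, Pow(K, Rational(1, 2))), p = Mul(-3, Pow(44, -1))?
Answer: Add(Rational(471, 44), Mul(Rational(1, 9), I, Pow(7, Rational(1, 2)))) ≈ Add(10.705, Mul(0.29397, I))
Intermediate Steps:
p = Rational(-3, 44) (p = Mul(-3, Rational(1, 44)) = Rational(-3, 44) ≈ -0.068182)
Function('b')(R, h) = Add(-1, Mul(Rational(-1, 9), h)) (Function('b')(R, h) = Mul(Rational(-1, 9), Add(Add(h, 4), 5)) = Mul(Rational(-1, 9), Add(Add(4, h), 5)) = Mul(Rational(-1, 9), Add(9, h)) = Add(-1, Mul(Rational(-1, 9), h)))
Function('v')(X, g) = Mul(Rational(-3, 44), X)
Function('o')(K) = Add(7, Mul(Rational(1, 3), Pow(K, Rational(1, 2)))) (Function('o')(K) = Add(7, Mul(Rational(1, 3), Mul(1, Pow(K, Rational(1, 2))))) = Add(7, Mul(Rational(1, 3), Pow(K, Rational(1, 2)))))
Function('m')(B) = Add(1, Mul(-1, B))
Add(Function('v')(-69, 58), Mul(-1, Function('m')(Function('o')(Function('b')(-2, -2))))) = Add(Mul(Rational(-3, 44), -69), Mul(-1, Add(1, Mul(-1, Add(7, Mul(Rational(1, 3), Pow(Add(-1, Mul(Rational(-1, 9), -2)), Rational(1, 2)))))))) = Add(Rational(207, 44), Mul(-1, Add(1, Mul(-1, Add(7, Mul(Rational(1, 3), Pow(Add(-1, Rational(2, 9)), Rational(1, 2)))))))) = Add(Rational(207, 44), Mul(-1, Add(1, Mul(-1, Add(7, Mul(Rational(1, 3), Pow(Rational(-7, 9), Rational(1, 2)))))))) = Add(Rational(207, 44), Mul(-1, Add(1, Mul(-1, Add(7, Mul(Rational(1, 3), Mul(Rational(1, 3), I, Pow(7, Rational(1, 2))))))))) = Add(Rational(207, 44), Mul(-1, Add(1, Mul(-1, Add(7, Mul(Rational(1, 9), I, Pow(7, Rational(1, 2)))))))) = Add(Rational(207, 44), Mul(-1, Add(1, Add(-7, Mul(Rational(-1, 9), I, Pow(7, Rational(1, 2))))))) = Add(Rational(207, 44), Mul(-1, Add(-6, Mul(Rational(-1, 9), I, Pow(7, Rational(1, 2)))))) = Add(Rational(207, 44), Add(6, Mul(Rational(1, 9), I, Pow(7, Rational(1, 2))))) = Add(Rational(471, 44), Mul(Rational(1, 9), I, Pow(7, Rational(1, 2))))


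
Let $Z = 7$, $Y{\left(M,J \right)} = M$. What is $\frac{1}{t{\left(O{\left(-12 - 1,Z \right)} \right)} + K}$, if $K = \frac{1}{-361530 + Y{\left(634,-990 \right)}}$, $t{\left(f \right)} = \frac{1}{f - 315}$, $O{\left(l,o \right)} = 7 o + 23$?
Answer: $- \frac{87697728}{361139} \approx -242.84$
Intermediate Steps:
$O{\left(l,o \right)} = 23 + 7 o$
$t{\left(f \right)} = \frac{1}{-315 + f}$
$K = - \frac{1}{360896}$ ($K = \frac{1}{-361530 + 634} = \frac{1}{-360896} = - \frac{1}{360896} \approx -2.7709 \cdot 10^{-6}$)
$\frac{1}{t{\left(O{\left(-12 - 1,Z \right)} \right)} + K} = \frac{1}{\frac{1}{-315 + \left(23 + 7 \cdot 7\right)} - \frac{1}{360896}} = \frac{1}{\frac{1}{-315 + \left(23 + 49\right)} - \frac{1}{360896}} = \frac{1}{\frac{1}{-315 + 72} - \frac{1}{360896}} = \frac{1}{\frac{1}{-243} - \frac{1}{360896}} = \frac{1}{- \frac{1}{243} - \frac{1}{360896}} = \frac{1}{- \frac{361139}{87697728}} = - \frac{87697728}{361139}$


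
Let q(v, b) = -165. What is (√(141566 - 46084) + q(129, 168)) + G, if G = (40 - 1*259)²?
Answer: 47796 + √95482 ≈ 48105.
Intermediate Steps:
G = 47961 (G = (40 - 259)² = (-219)² = 47961)
(√(141566 - 46084) + q(129, 168)) + G = (√(141566 - 46084) - 165) + 47961 = (√95482 - 165) + 47961 = (-165 + √95482) + 47961 = 47796 + √95482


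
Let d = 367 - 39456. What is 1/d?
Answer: -1/39089 ≈ -2.5583e-5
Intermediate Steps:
d = -39089
1/d = 1/(-39089) = -1/39089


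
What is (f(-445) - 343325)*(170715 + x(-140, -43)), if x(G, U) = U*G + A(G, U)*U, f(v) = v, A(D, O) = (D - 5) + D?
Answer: -64969092300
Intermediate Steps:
A(D, O) = -5 + 2*D (A(D, O) = (-5 + D) + D = -5 + 2*D)
x(G, U) = G*U + U*(-5 + 2*G) (x(G, U) = U*G + (-5 + 2*G)*U = G*U + U*(-5 + 2*G))
(f(-445) - 343325)*(170715 + x(-140, -43)) = (-445 - 343325)*(170715 - 43*(-5 + 3*(-140))) = -343770*(170715 - 43*(-5 - 420)) = -343770*(170715 - 43*(-425)) = -343770*(170715 + 18275) = -343770*188990 = -64969092300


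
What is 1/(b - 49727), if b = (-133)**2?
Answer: -1/32038 ≈ -3.1213e-5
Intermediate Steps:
b = 17689
1/(b - 49727) = 1/(17689 - 49727) = 1/(-32038) = -1/32038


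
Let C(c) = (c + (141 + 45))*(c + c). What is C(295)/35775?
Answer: 56758/7155 ≈ 7.9326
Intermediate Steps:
C(c) = 2*c*(186 + c) (C(c) = (c + 186)*(2*c) = (186 + c)*(2*c) = 2*c*(186 + c))
C(295)/35775 = (2*295*(186 + 295))/35775 = (2*295*481)*(1/35775) = 283790*(1/35775) = 56758/7155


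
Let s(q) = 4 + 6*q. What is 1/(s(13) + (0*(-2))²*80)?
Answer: 1/82 ≈ 0.012195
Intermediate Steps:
1/(s(13) + (0*(-2))²*80) = 1/((4 + 6*13) + (0*(-2))²*80) = 1/((4 + 78) + 0²*80) = 1/(82 + 0*80) = 1/(82 + 0) = 1/82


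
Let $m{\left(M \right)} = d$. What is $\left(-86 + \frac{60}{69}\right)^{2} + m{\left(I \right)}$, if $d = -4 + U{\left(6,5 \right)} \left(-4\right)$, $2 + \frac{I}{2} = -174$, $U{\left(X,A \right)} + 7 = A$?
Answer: $\frac{3835880}{529} \approx 7251.2$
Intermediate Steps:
$U{\left(X,A \right)} = -7 + A$
$I = -352$ ($I = -4 + 2 \left(-174\right) = -4 - 348 = -352$)
$d = 4$ ($d = -4 + \left(-7 + 5\right) \left(-4\right) = -4 - -8 = -4 + 8 = 4$)
$m{\left(M \right)} = 4$
$\left(-86 + \frac{60}{69}\right)^{2} + m{\left(I \right)} = \left(-86 + \frac{60}{69}\right)^{2} + 4 = \left(-86 + 60 \cdot \frac{1}{69}\right)^{2} + 4 = \left(-86 + \frac{20}{23}\right)^{2} + 4 = \left(- \frac{1958}{23}\right)^{2} + 4 = \frac{3833764}{529} + 4 = \frac{3835880}{529}$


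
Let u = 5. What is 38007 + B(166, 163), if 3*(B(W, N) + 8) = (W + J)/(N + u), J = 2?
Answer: 113998/3 ≈ 37999.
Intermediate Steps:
B(W, N) = -8 + (2 + W)/(3*(5 + N)) (B(W, N) = -8 + ((W + 2)/(N + 5))/3 = -8 + ((2 + W)/(5 + N))/3 = -8 + (2 + W)/(3*(5 + N)))
38007 + B(166, 163) = 38007 + (-118 + 166 - 24*163)/(3*(5 + 163)) = 38007 + (⅓)*(-118 + 166 - 3912)/168 = 38007 + (⅓)*(1/168)*(-3864) = 38007 - 23/3 = 113998/3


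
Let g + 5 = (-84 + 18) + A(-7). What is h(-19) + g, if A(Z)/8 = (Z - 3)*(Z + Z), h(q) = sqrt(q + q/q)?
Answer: 1049 + 3*I*sqrt(2) ≈ 1049.0 + 4.2426*I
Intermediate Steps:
h(q) = sqrt(1 + q) (h(q) = sqrt(q + 1) = sqrt(1 + q))
A(Z) = 16*Z*(-3 + Z) (A(Z) = 8*((Z - 3)*(Z + Z)) = 8*((-3 + Z)*(2*Z)) = 8*(2*Z*(-3 + Z)) = 16*Z*(-3 + Z))
g = 1049 (g = -5 + ((-84 + 18) + 16*(-7)*(-3 - 7)) = -5 + (-66 + 16*(-7)*(-10)) = -5 + (-66 + 1120) = -5 + 1054 = 1049)
h(-19) + g = sqrt(1 - 19) + 1049 = sqrt(-18) + 1049 = 3*I*sqrt(2) + 1049 = 1049 + 3*I*sqrt(2)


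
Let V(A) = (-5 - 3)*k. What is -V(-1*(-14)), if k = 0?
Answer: 0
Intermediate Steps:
V(A) = 0 (V(A) = (-5 - 3)*0 = -8*0 = 0)
-V(-1*(-14)) = -1*0 = 0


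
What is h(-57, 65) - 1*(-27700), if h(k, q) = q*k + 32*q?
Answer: 26075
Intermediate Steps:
h(k, q) = 32*q + k*q (h(k, q) = k*q + 32*q = 32*q + k*q)
h(-57, 65) - 1*(-27700) = 65*(32 - 57) - 1*(-27700) = 65*(-25) + 27700 = -1625 + 27700 = 26075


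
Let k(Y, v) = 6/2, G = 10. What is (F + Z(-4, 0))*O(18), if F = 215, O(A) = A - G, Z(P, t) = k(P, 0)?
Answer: 1744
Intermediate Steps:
k(Y, v) = 3 (k(Y, v) = 6*(1/2) = 3)
Z(P, t) = 3
O(A) = -10 + A (O(A) = A - 1*10 = A - 10 = -10 + A)
(F + Z(-4, 0))*O(18) = (215 + 3)*(-10 + 18) = 218*8 = 1744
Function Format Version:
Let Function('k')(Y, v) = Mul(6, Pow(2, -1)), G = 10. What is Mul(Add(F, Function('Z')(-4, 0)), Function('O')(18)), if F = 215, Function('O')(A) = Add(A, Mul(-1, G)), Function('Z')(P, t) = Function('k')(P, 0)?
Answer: 1744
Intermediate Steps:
Function('k')(Y, v) = 3 (Function('k')(Y, v) = Mul(6, Rational(1, 2)) = 3)
Function('Z')(P, t) = 3
Function('O')(A) = Add(-10, A) (Function('O')(A) = Add(A, Mul(-1, 10)) = Add(A, -10) = Add(-10, A))
Mul(Add(F, Function('Z')(-4, 0)), Function('O')(18)) = Mul(Add(215, 3), Add(-10, 18)) = Mul(218, 8) = 1744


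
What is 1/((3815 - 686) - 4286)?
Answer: -1/1157 ≈ -0.00086430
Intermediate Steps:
1/((3815 - 686) - 4286) = 1/(3129 - 4286) = 1/(-1157) = -1/1157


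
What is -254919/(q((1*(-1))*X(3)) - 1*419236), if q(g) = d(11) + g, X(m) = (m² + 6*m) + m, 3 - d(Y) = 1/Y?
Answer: 133529/219614 ≈ 0.60802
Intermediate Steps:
d(Y) = 3 - 1/Y
X(m) = m² + 7*m
q(g) = 32/11 + g (q(g) = (3 - 1/11) + g = 32/11 + g)
-254919/(q((1*(-1))*X(3)) - 1*419236) = -254919/((32/11 + (1*(-1))*(3*(7 + 3))) - 1*419236) = -254919/((32/11 - 3*10) - 419236) = -254919/((32/11 - 1*30) - 419236) = -254919/((32/11 - 30) - 419236) = -254919/(-298/11 - 419236) = -254919/(-4611894/11) = -254919*(-11/4611894) = 133529/219614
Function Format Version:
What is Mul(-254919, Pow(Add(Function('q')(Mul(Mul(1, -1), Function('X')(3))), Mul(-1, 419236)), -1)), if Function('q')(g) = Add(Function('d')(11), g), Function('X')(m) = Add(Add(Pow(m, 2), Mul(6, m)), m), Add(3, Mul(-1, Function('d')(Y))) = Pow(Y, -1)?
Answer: Rational(133529, 219614) ≈ 0.60802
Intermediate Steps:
Function('d')(Y) = Add(3, Mul(-1, Pow(Y, -1)))
Function('X')(m) = Add(Pow(m, 2), Mul(7, m))
Function('q')(g) = Add(Rational(32, 11), g) (Function('q')(g) = Add(Add(3, Mul(-1, Pow(11, -1))), g) = Add(Add(3, Mul(-1, Rational(1, 11))), g) = Add(Add(3, Rational(-1, 11)), g) = Add(Rational(32, 11), g))
Mul(-254919, Pow(Add(Function('q')(Mul(Mul(1, -1), Function('X')(3))), Mul(-1, 419236)), -1)) = Mul(-254919, Pow(Add(Add(Rational(32, 11), Mul(Mul(1, -1), Mul(3, Add(7, 3)))), Mul(-1, 419236)), -1)) = Mul(-254919, Pow(Add(Add(Rational(32, 11), Mul(-1, Mul(3, 10))), -419236), -1)) = Mul(-254919, Pow(Add(Add(Rational(32, 11), Mul(-1, 30)), -419236), -1)) = Mul(-254919, Pow(Add(Add(Rational(32, 11), -30), -419236), -1)) = Mul(-254919, Pow(Add(Rational(-298, 11), -419236), -1)) = Mul(-254919, Pow(Rational(-4611894, 11), -1)) = Mul(-254919, Rational(-11, 4611894)) = Rational(133529, 219614)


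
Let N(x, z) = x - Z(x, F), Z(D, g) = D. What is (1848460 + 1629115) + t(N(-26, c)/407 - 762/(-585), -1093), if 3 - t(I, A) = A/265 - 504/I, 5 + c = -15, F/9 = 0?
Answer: 117051048501/33655 ≈ 3.4780e+6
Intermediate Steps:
F = 0 (F = 9*0 = 0)
c = -20 (c = -5 - 15 = -20)
N(x, z) = 0 (N(x, z) = x - x = 0)
t(I, A) = 3 + 504/I - A/265 (t(I, A) = 3 - (A/265 - 504/I) = 3 - (-504/I + A/265) = 3 + (504/I - A/265) = 3 + 504/I - A/265)
(1848460 + 1629115) + t(N(-26, c)/407 - 762/(-585), -1093) = (1848460 + 1629115) + (3 + 504/(0/407 - 762/(-585)) - 1/265*(-1093)) = 3477575 + (3 + 504/(0*(1/407) - 762*(-1/585)) + 1093/265) = 3477575 + (3 + 504/(0 + 254/195) + 1093/265) = 3477575 + (3 + 504/(254/195) + 1093/265) = 3477575 + (3 + 504*(195/254) + 1093/265) = 3477575 + (3 + 49140/127 + 1093/265) = 3477575 + 13261876/33655 = 117051048501/33655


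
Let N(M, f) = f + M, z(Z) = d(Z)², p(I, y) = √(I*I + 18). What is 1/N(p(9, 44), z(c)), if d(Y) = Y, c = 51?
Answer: 289/751678 - √11/2255034 ≈ 0.00038300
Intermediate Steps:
p(I, y) = √(18 + I²) (p(I, y) = √(I² + 18) = √(18 + I²))
z(Z) = Z²
N(M, f) = M + f
1/N(p(9, 44), z(c)) = 1/(√(18 + 9²) + 51²) = 1/(√(18 + 81) + 2601) = 1/(√99 + 2601) = 1/(3*√11 + 2601) = 1/(2601 + 3*√11)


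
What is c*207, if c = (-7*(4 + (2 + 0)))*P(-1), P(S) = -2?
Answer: 17388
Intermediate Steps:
c = 84 (c = -7*(4 + (2 + 0))*(-2) = -7*(4 + 2)*(-2) = -7*6*(-2) = -42*(-2) = 84)
c*207 = 84*207 = 17388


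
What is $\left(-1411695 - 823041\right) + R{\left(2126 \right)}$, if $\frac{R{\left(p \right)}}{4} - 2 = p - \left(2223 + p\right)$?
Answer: $-2243620$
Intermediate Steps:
$R{\left(p \right)} = -8884$ ($R{\left(p \right)} = 8 + 4 \left(p - \left(2223 + p\right)\right) = 8 + 4 \left(-2223\right) = 8 - 8892 = -8884$)
$\left(-1411695 - 823041\right) + R{\left(2126 \right)} = \left(-1411695 - 823041\right) - 8884 = -2234736 - 8884 = -2243620$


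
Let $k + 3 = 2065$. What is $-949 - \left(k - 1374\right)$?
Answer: $-1637$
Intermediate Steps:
$k = 2062$ ($k = -3 + 2065 = 2062$)
$-949 - \left(k - 1374\right) = -949 - \left(2062 - 1374\right) = -949 - 688 = -1637$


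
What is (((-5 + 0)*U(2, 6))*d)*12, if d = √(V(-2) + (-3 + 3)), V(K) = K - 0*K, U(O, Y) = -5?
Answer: 300*I*√2 ≈ 424.26*I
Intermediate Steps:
V(K) = K (V(K) = K - 1*0 = K + 0 = K)
d = I*√2 (d = √(-2 + (-3 + 3)) = √(-2 + 0) = √(-2) = I*√2 ≈ 1.4142*I)
(((-5 + 0)*U(2, 6))*d)*12 = (((-5 + 0)*(-5))*(I*√2))*12 = ((-5*(-5))*(I*√2))*12 = (25*(I*√2))*12 = (25*I*√2)*12 = 300*I*√2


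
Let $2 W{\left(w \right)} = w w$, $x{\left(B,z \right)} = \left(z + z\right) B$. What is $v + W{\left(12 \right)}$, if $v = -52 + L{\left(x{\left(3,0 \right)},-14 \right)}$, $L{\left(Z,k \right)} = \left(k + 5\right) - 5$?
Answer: $6$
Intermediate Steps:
$x{\left(B,z \right)} = 2 B z$ ($x{\left(B,z \right)} = 2 z B = 2 B z$)
$L{\left(Z,k \right)} = k$ ($L{\left(Z,k \right)} = \left(5 + k\right) - 5 = k$)
$W{\left(w \right)} = \frac{w^{2}}{2}$ ($W{\left(w \right)} = \frac{w w}{2} = \frac{w^{2}}{2}$)
$v = -66$ ($v = -52 - 14 = -66$)
$v + W{\left(12 \right)} = -66 + \frac{12^{2}}{2} = -66 + \frac{1}{2} \cdot 144 = -66 + 72 = 6$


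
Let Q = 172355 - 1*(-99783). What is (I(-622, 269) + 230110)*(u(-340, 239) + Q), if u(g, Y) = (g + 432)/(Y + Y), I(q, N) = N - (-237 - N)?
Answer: 15016997749780/239 ≈ 6.2833e+10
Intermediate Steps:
I(q, N) = 237 + 2*N (I(q, N) = N + (237 + N) = 237 + 2*N)
Q = 272138 (Q = 172355 + 99783 = 272138)
u(g, Y) = (432 + g)/(2*Y) (u(g, Y) = (432 + g)/((2*Y)) = (432 + g)*(1/(2*Y)) = (432 + g)/(2*Y))
(I(-622, 269) + 230110)*(u(-340, 239) + Q) = ((237 + 2*269) + 230110)*((1/2)*(432 - 340)/239 + 272138) = ((237 + 538) + 230110)*((1/2)*(1/239)*92 + 272138) = (775 + 230110)*(46/239 + 272138) = 230885*(65041028/239) = 15016997749780/239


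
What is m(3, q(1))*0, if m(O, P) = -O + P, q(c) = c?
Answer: 0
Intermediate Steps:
m(O, P) = P - O
m(3, q(1))*0 = (1 - 1*3)*0 = (1 - 3)*0 = -2*0 = 0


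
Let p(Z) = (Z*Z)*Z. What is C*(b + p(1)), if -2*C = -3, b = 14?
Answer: 45/2 ≈ 22.500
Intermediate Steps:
C = 3/2 (C = -½*(-3) = 3/2 ≈ 1.5000)
p(Z) = Z³ (p(Z) = Z²*Z = Z³)
C*(b + p(1)) = 3*(14 + 1³)/2 = 3*(14 + 1)/2 = (3/2)*15 = 45/2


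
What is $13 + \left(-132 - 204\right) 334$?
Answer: $-112211$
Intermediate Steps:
$13 + \left(-132 - 204\right) 334 = 13 - 112224 = -112211$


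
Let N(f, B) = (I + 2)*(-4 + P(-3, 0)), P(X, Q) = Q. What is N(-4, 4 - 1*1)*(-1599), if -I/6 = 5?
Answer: -179088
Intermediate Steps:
I = -30 (I = -6*5 = -30)
N(f, B) = 112 (N(f, B) = (-30 + 2)*(-4 + 0) = -28*(-4) = 112)
N(-4, 4 - 1*1)*(-1599) = 112*(-1599) = -179088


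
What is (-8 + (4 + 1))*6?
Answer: -18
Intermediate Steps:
(-8 + (4 + 1))*6 = (-8 + 5)*6 = -3*6 = -18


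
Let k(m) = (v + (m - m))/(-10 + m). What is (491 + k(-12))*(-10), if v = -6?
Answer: -54040/11 ≈ -4912.7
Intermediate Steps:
k(m) = -6/(-10 + m) (k(m) = (-6 + (m - m))/(-10 + m) = (-6 + 0)/(-10 + m) = -6/(-10 + m))
(491 + k(-12))*(-10) = (491 - 6/(-10 - 12))*(-10) = (491 - 6/(-22))*(-10) = (491 - 6*(-1/22))*(-10) = (491 + 3/11)*(-10) = (5404/11)*(-10) = -54040/11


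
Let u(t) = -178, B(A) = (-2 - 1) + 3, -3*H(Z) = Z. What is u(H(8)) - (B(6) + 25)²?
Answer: -803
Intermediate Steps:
H(Z) = -Z/3
B(A) = 0 (B(A) = -3 + 3 = 0)
u(H(8)) - (B(6) + 25)² = -178 - (0 + 25)² = -178 - 1*25² = -178 - 1*625 = -178 - 625 = -803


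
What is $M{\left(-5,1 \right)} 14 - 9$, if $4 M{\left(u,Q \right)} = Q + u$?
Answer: $-23$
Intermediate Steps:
$M{\left(u,Q \right)} = \frac{Q}{4} + \frac{u}{4}$ ($M{\left(u,Q \right)} = \frac{Q + u}{4} = \frac{Q}{4} + \frac{u}{4}$)
$M{\left(-5,1 \right)} 14 - 9 = \left(\frac{1}{4} \cdot 1 + \frac{1}{4} \left(-5\right)\right) 14 - 9 = \left(\frac{1}{4} - \frac{5}{4}\right) 14 - 9 = \left(-1\right) 14 - 9 = -14 - 9 = -23$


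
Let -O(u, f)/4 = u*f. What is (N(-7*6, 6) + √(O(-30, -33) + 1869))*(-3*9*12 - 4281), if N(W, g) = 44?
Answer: -202620 - 4605*I*√2091 ≈ -2.0262e+5 - 2.1058e+5*I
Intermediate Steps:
O(u, f) = -4*f*u (O(u, f) = -4*u*f = -4*f*u)
(N(-7*6, 6) + √(O(-30, -33) + 1869))*(-3*9*12 - 4281) = (44 + √(-4*(-33)*(-30) + 1869))*(-3*9*12 - 4281) = (44 + √(-3960 + 1869))*(-27*12 - 4281) = (44 + √(-2091))*(-324 - 4281) = (44 + I*√2091)*(-4605) = -202620 - 4605*I*√2091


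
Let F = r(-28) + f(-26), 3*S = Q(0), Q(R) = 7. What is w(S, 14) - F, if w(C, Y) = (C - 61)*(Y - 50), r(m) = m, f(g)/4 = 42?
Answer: 1972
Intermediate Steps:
S = 7/3 (S = (1/3)*7 = 7/3 ≈ 2.3333)
f(g) = 168 (f(g) = 4*42 = 168)
w(C, Y) = (-61 + C)*(-50 + Y)
F = 140 (F = -28 + 168 = 140)
w(S, 14) - F = (3050 - 61*14 - 50*7/3 + (7/3)*14) - 1*140 = (3050 - 854 - 350/3 + 98/3) - 140 = 2112 - 140 = 1972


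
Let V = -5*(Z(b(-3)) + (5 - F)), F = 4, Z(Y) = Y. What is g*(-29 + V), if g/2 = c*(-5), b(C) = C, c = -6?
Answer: -1140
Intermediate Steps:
V = 10 (V = -5*(-3 + (5 - 1*4)) = -5*(-3 + (5 - 4)) = -5*(-3 + 1) = -5*(-2) = 10)
g = 60 (g = 2*(-6*(-5)) = 2*30 = 60)
g*(-29 + V) = 60*(-29 + 10) = 60*(-19) = -1140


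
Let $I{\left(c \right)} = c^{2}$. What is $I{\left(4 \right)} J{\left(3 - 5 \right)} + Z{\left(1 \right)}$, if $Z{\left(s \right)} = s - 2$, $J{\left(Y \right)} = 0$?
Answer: $-1$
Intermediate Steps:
$Z{\left(s \right)} = -2 + s$ ($Z{\left(s \right)} = s - 2 = -2 + s$)
$I{\left(4 \right)} J{\left(3 - 5 \right)} + Z{\left(1 \right)} = 4^{2} \cdot 0 + \left(-2 + 1\right) = 16 \cdot 0 - 1 = 0 - 1 = -1$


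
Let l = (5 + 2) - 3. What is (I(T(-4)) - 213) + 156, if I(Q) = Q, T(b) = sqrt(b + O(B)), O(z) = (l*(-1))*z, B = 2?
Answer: -57 + 2*I*sqrt(3) ≈ -57.0 + 3.4641*I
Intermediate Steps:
l = 4 (l = 7 - 3 = 4)
O(z) = -4*z (O(z) = (4*(-1))*z = -4*z)
T(b) = sqrt(-8 + b) (T(b) = sqrt(b - 4*2) = sqrt(b - 8) = sqrt(-8 + b))
(I(T(-4)) - 213) + 156 = (sqrt(-8 - 4) - 213) + 156 = (sqrt(-12) - 213) + 156 = (2*I*sqrt(3) - 213) + 156 = (-213 + 2*I*sqrt(3)) + 156 = -57 + 2*I*sqrt(3)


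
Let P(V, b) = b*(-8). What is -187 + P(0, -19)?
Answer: -35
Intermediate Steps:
P(V, b) = -8*b
-187 + P(0, -19) = -187 - 8*(-19) = -187 + 152 = -35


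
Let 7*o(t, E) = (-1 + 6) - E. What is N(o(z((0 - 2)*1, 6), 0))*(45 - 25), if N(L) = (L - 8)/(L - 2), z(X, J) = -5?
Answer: 340/3 ≈ 113.33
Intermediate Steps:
o(t, E) = 5/7 - E/7 (o(t, E) = ((-1 + 6) - E)/7 = (5 - E)/7 = 5/7 - E/7)
N(L) = (-8 + L)/(-2 + L)
N(o(z((0 - 2)*1, 6), 0))*(45 - 25) = ((-8 + (5/7 - ⅐*0))/(-2 + (5/7 - ⅐*0)))*(45 - 25) = ((-8 + (5/7 + 0))/(-2 + (5/7 + 0)))*20 = ((-8 + 5/7)/(-2 + 5/7))*20 = (-51/7/(-9/7))*20 = -7/9*(-51/7)*20 = (17/3)*20 = 340/3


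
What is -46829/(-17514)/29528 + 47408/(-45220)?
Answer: -875538942877/835202728080 ≈ -1.0483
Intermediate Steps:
-46829/(-17514)/29528 + 47408/(-45220) = -46829*(-1/17514)*(1/29528) + 47408*(-1/45220) = (46829/17514)*(1/29528) - 11852/11305 = 46829/517153392 - 11852/11305 = -875538942877/835202728080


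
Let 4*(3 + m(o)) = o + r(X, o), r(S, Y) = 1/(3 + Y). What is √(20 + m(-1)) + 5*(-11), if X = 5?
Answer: -55 + 3*√30/4 ≈ -50.892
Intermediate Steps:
m(o) = -3 + o/4 + 1/(4*(3 + o)) (m(o) = -3 + (o + 1/(3 + o))/4 = -3 + (o/4 + 1/(4*(3 + o))) = -3 + o/4 + 1/(4*(3 + o)))
√(20 + m(-1)) + 5*(-11) = √(20 + (1 + (-12 - 1)*(3 - 1))/(4*(3 - 1))) + 5*(-11) = √(20 + (¼)*(1 - 13*2)/2) - 55 = √(20 + (¼)*(½)*(1 - 26)) - 55 = √(20 + (¼)*(½)*(-25)) - 55 = √(20 - 25/8) - 55 = √(135/8) - 55 = 3*√30/4 - 55 = -55 + 3*√30/4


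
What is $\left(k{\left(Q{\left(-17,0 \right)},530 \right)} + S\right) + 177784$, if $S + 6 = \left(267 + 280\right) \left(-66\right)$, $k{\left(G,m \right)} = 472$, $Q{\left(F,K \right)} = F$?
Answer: $142148$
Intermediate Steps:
$S = -36108$ ($S = -6 + \left(267 + 280\right) \left(-66\right) = -6 + 547 \left(-66\right) = -6 - 36102 = -36108$)
$\left(k{\left(Q{\left(-17,0 \right)},530 \right)} + S\right) + 177784 = \left(472 - 36108\right) + 177784 = -35636 + 177784 = 142148$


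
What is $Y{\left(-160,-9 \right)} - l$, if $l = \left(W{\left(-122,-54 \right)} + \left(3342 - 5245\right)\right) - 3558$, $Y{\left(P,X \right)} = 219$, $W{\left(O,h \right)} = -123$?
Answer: $5803$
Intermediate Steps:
$l = -5584$ ($l = \left(-123 + \left(3342 - 5245\right)\right) - 3558 = \left(-123 - 1903\right) - 3558 = -2026 - 3558 = -5584$)
$Y{\left(-160,-9 \right)} - l = 219 - -5584 = 219 + 5584 = 5803$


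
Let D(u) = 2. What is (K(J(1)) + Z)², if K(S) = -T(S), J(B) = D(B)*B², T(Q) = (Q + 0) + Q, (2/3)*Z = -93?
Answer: 82369/4 ≈ 20592.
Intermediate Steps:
Z = -279/2 (Z = (3/2)*(-93) = -279/2 ≈ -139.50)
T(Q) = 2*Q (T(Q) = Q + Q = 2*Q)
J(B) = 2*B²
K(S) = -2*S
(K(J(1)) + Z)² = (-4*1² - 279/2)² = (-4 - 279/2)² = (-287/2)² = 82369/4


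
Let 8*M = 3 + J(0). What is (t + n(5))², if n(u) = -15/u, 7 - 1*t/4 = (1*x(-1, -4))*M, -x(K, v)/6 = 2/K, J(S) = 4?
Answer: 289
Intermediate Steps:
x(K, v) = -12/K
M = 7/8 (M = (3 + 4)/8 = (⅛)*7 = 7/8 ≈ 0.87500)
t = -14 (t = 28 - 4*1*(-12/(-1))*7/8 = 28 - 4*1*(-12*(-1))*7/8 = 28 - 4*1*12*7/8 = 28 - 48*7/8 = 28 - 4*21/2 = 28 - 42 = -14)
n(u) = -15/u
(t + n(5))² = (-14 - 15/5)² = (-14 - 15*⅕)² = (-14 - 3)² = (-17)² = 289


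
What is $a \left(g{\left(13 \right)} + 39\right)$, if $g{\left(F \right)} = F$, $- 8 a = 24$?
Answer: $-156$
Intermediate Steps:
$a = -3$ ($a = \left(- \frac{1}{8}\right) 24 = -3$)
$a \left(g{\left(13 \right)} + 39\right) = - 3 \left(13 + 39\right) = \left(-3\right) 52 = -156$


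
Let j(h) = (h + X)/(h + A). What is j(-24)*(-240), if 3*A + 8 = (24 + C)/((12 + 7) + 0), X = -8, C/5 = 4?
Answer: -12160/41 ≈ -296.59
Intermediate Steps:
C = 20 (C = 5*4 = 20)
A = -36/19 (A = -8/3 + ((24 + 20)/((12 + 7) + 0))/3 = -8/3 + (44/(19 + 0))/3 = -8/3 + (44/19)/3 = -8/3 + (44*(1/19))/3 = -8/3 + (1/3)*(44/19) = -8/3 + 44/57 = -36/19 ≈ -1.8947)
j(h) = (-8 + h)/(-36/19 + h) (j(h) = (h - 8)/(h - 36/19) = (-8 + h)/(-36/19 + h))
j(-24)*(-240) = (19*(-8 - 24)/(-36 + 19*(-24)))*(-240) = (19*(-32)/(-36 - 456))*(-240) = (19*(-32)/(-492))*(-240) = (19*(-1/492)*(-32))*(-240) = (152/123)*(-240) = -12160/41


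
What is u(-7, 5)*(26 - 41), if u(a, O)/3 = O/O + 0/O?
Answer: -45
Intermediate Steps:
u(a, O) = 3 (u(a, O) = 3*(O/O + 0/O) = 3*(1 + 0) = 3*1 = 3)
u(-7, 5)*(26 - 41) = 3*(26 - 41) = 3*(-15) = -45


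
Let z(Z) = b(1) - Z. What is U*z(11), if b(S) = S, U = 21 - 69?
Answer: 480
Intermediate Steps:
U = -48
z(Z) = 1 - Z
U*z(11) = -48*(1 - 1*11) = -48*(1 - 11) = -48*(-10) = 480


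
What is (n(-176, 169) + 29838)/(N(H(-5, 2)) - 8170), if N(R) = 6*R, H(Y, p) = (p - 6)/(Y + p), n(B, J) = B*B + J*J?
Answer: -8125/742 ≈ -10.950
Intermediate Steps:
n(B, J) = B² + J²
H(Y, p) = (-6 + p)/(Y + p)
(n(-176, 169) + 29838)/(N(H(-5, 2)) - 8170) = (((-176)² + 169²) + 29838)/(6*((-6 + 2)/(-5 + 2)) - 8170) = ((30976 + 28561) + 29838)/(6*(-4/(-3)) - 8170) = (59537 + 29838)/(6*(-⅓*(-4)) - 8170) = 89375/(6*(4/3) - 8170) = 89375/(8 - 8170) = 89375/(-8162) = 89375*(-1/8162) = -8125/742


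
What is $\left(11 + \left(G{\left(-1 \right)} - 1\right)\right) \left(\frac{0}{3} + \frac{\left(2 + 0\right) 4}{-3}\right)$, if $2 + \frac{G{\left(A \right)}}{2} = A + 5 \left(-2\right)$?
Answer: $\frac{128}{3} \approx 42.667$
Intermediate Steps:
$G{\left(A \right)} = -24 + 2 A$ ($G{\left(A \right)} = -4 + 2 \left(A + 5 \left(-2\right)\right) = -4 + 2 \left(A - 10\right) = -4 + 2 \left(-10 + A\right) = -4 + \left(-20 + 2 A\right) = -24 + 2 A$)
$\left(11 + \left(G{\left(-1 \right)} - 1\right)\right) \left(\frac{0}{3} + \frac{\left(2 + 0\right) 4}{-3}\right) = \left(11 + \left(\left(-24 + 2 \left(-1\right)\right) - 1\right)\right) \left(\frac{0}{3} + \frac{\left(2 + 0\right) 4}{-3}\right) = \left(11 - 27\right) \left(0 \cdot \frac{1}{3} + 2 \cdot 4 \left(- \frac{1}{3}\right)\right) = \left(11 - 27\right) \left(0 + 8 \left(- \frac{1}{3}\right)\right) = \left(11 - 27\right) \left(0 - \frac{8}{3}\right) = \left(-16\right) \left(- \frac{8}{3}\right) = \frac{128}{3}$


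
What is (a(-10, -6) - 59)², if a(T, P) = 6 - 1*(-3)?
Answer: 2500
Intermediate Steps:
a(T, P) = 9 (a(T, P) = 6 + 3 = 9)
(a(-10, -6) - 59)² = (9 - 59)² = (-50)² = 2500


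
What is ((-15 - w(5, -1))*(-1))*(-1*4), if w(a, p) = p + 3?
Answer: -68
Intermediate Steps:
w(a, p) = 3 + p
((-15 - w(5, -1))*(-1))*(-1*4) = ((-15 - (3 - 1))*(-1))*(-1*4) = ((-15 - 1*2)*(-1))*(-4) = ((-15 - 2)*(-1))*(-4) = -17*(-1)*(-4) = 17*(-4) = -68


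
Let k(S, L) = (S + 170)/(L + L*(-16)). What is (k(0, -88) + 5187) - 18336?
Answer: -1735651/132 ≈ -13149.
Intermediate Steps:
k(S, L) = -(170 + S)/(15*L) (k(S, L) = (170 + S)/(L - 16*L) = (170 + S)/((-15*L)) = (170 + S)*(-1/(15*L)) = -(170 + S)/(15*L))
(k(0, -88) + 5187) - 18336 = ((1/15)*(-170 - 1*0)/(-88) + 5187) - 18336 = ((1/15)*(-1/88)*(-170 + 0) + 5187) - 18336 = ((1/15)*(-1/88)*(-170) + 5187) - 18336 = (17/132 + 5187) - 18336 = 684701/132 - 18336 = -1735651/132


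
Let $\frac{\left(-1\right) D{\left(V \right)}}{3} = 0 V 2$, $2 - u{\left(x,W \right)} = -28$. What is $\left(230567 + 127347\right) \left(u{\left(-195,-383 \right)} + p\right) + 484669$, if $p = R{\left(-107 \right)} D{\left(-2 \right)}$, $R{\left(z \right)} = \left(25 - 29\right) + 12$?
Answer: $11222089$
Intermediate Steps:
$R{\left(z \right)} = 8$ ($R{\left(z \right)} = -4 + 12 = 8$)
$u{\left(x,W \right)} = 30$ ($u{\left(x,W \right)} = 2 - -28 = 2 + 28 = 30$)
$D{\left(V \right)} = 0$ ($D{\left(V \right)} = - 3 \cdot 0 V 2 = - 3 \cdot 0 \cdot 2 = \left(-3\right) 0 = 0$)
$p = 0$ ($p = 8 \cdot 0 = 0$)
$\left(230567 + 127347\right) \left(u{\left(-195,-383 \right)} + p\right) + 484669 = \left(230567 + 127347\right) \left(30 + 0\right) + 484669 = 357914 \cdot 30 + 484669 = 10737420 + 484669 = 11222089$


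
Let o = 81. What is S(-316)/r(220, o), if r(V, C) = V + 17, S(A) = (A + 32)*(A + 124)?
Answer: 18176/79 ≈ 230.08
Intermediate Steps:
S(A) = (32 + A)*(124 + A)
r(V, C) = 17 + V
S(-316)/r(220, o) = (3968 + (-316)**2 + 156*(-316))/(17 + 220) = (3968 + 99856 - 49296)/237 = 54528*(1/237) = 18176/79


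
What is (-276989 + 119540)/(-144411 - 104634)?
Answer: 52483/83015 ≈ 0.63221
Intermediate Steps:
(-276989 + 119540)/(-144411 - 104634) = -157449/(-249045) = -157449*(-1/249045) = 52483/83015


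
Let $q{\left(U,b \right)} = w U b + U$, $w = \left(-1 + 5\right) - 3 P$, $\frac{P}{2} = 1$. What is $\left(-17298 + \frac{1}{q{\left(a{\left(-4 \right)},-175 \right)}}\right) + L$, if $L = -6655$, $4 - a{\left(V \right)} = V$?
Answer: $- \frac{67260023}{2808} \approx -23953.0$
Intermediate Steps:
$P = 2$ ($P = 2 \cdot 1 = 2$)
$a{\left(V \right)} = 4 - V$
$w = -2$ ($w = \left(-1 + 5\right) - 6 = 4 - 6 = -2$)
$q{\left(U,b \right)} = U - 2 U b$ ($q{\left(U,b \right)} = - 2 U b + U = U - 2 U b$)
$\left(-17298 + \frac{1}{q{\left(a{\left(-4 \right)},-175 \right)}}\right) + L = \left(-17298 + \frac{1}{\left(4 - -4\right) \left(1 - -350\right)}\right) - 6655 = \left(-17298 + \frac{1}{\left(4 + 4\right) \left(1 + 350\right)}\right) - 6655 = \left(-17298 + \frac{1}{8 \cdot 351}\right) - 6655 = \left(-17298 + \frac{1}{2808}\right) - 6655 = - \frac{48572783}{2808} - 6655 = - \frac{67260023}{2808}$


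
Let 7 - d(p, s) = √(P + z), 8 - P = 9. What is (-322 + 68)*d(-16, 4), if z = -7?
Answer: -1778 + 508*I*√2 ≈ -1778.0 + 718.42*I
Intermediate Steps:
P = -1 (P = 8 - 1*9 = 8 - 9 = -1)
d(p, s) = 7 - 2*I*√2 (d(p, s) = 7 - √(-1 - 7) = 7 - √(-8) = 7 - 2*I*√2)
(-322 + 68)*d(-16, 4) = (-322 + 68)*(7 - 2*I*√2) = -254*(7 - 2*I*√2) = -1778 + 508*I*√2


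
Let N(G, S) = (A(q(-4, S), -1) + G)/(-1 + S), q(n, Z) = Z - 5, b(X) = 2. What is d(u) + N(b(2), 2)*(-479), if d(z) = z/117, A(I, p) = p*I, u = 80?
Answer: -280135/117 ≈ -2394.3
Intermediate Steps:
q(n, Z) = -5 + Z
A(I, p) = I*p
N(G, S) = (5 + G - S)/(-1 + S) (N(G, S) = ((-5 + S)*(-1) + G)/(-1 + S) = ((5 - S) + G)/(-1 + S) = (5 + G - S)/(-1 + S))
d(z) = z/117 (d(z) = z*(1/117) = z/117)
d(u) + N(b(2), 2)*(-479) = (1/117)*80 + ((5 + 2 - 1*2)/(-1 + 2))*(-479) = 80/117 + ((5 + 2 - 2)/1)*(-479) = 80/117 + (1*5)*(-479) = 80/117 + 5*(-479) = 80/117 - 2395 = -280135/117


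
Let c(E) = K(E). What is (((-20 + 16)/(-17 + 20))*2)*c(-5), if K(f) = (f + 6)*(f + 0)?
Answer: 40/3 ≈ 13.333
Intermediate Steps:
K(f) = f*(6 + f) (K(f) = (6 + f)*f = f*(6 + f))
c(E) = E*(6 + E)
(((-20 + 16)/(-17 + 20))*2)*c(-5) = (((-20 + 16)/(-17 + 20))*2)*(-5*(6 - 5)) = (-4/3*2)*(-5*1) = (-4*1/3*2)*(-5) = -4/3*2*(-5) = -8/3*(-5) = 40/3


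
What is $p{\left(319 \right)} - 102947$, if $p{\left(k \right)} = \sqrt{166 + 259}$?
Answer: $-102947 + 5 \sqrt{17} \approx -1.0293 \cdot 10^{5}$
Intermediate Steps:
$p{\left(k \right)} = 5 \sqrt{17}$ ($p{\left(k \right)} = \sqrt{425} = 5 \sqrt{17}$)
$p{\left(319 \right)} - 102947 = 5 \sqrt{17} - 102947 = -102947 + 5 \sqrt{17}$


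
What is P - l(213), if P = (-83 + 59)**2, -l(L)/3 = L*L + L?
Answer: 137322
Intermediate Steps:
l(L) = -3*L - 3*L**2 (l(L) = -3*(L*L + L) = -3*(L**2 + L) = -3*(L + L**2) = -3*L - 3*L**2)
P = 576 (P = (-24)**2 = 576)
P - l(213) = 576 - (-3)*213*(1 + 213) = 576 - (-3)*213*214 = 576 - 1*(-136746) = 576 + 136746 = 137322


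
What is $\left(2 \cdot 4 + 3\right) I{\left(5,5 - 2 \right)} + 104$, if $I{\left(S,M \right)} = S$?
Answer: $159$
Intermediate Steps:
$\left(2 \cdot 4 + 3\right) I{\left(5,5 - 2 \right)} + 104 = \left(2 \cdot 4 + 3\right) 5 + 104 = \left(8 + 3\right) 5 + 104 = 11 \cdot 5 + 104 = 55 + 104 = 159$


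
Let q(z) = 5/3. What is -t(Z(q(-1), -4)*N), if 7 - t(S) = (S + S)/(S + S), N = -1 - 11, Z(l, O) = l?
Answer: -6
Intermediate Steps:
q(z) = 5/3 (q(z) = 5*(⅓) = 5/3)
N = -12
t(S) = 6 (t(S) = 7 - (S + S)/(S + S) = 7 - 2*S/(2*S) = 7 - 2*S*1/(2*S) = 7 - 1*1 = 7 - 1 = 6)
-t(Z(q(-1), -4)*N) = -1*6 = -6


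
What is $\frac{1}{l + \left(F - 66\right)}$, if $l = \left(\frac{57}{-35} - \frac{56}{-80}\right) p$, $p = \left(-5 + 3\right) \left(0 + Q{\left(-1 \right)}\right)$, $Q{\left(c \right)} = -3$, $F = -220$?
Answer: $- \frac{7}{2041} \approx -0.0034297$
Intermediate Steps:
$p = 6$ ($p = \left(-5 + 3\right) \left(0 - 3\right) = \left(-2\right) \left(-3\right) = 6$)
$l = - \frac{39}{7}$ ($l = \left(\frac{57}{-35} - \frac{56}{-80}\right) 6 = \left(57 \left(- \frac{1}{35}\right) - - \frac{7}{10}\right) 6 = \left(- \frac{57}{35} + \frac{7}{10}\right) 6 = \left(- \frac{13}{14}\right) 6 = - \frac{39}{7} \approx -5.5714$)
$\frac{1}{l + \left(F - 66\right)} = \frac{1}{- \frac{39}{7} - 286} = \frac{1}{- \frac{2041}{7}} = - \frac{7}{2041}$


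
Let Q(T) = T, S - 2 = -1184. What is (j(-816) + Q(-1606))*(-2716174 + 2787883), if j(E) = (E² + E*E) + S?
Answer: 95295811116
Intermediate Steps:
S = -1182 (S = 2 - 1184 = -1182)
j(E) = -1182 + 2*E² (j(E) = (E² + E*E) - 1182 = (E² + E²) - 1182 = 2*E² - 1182 = -1182 + 2*E²)
(j(-816) + Q(-1606))*(-2716174 + 2787883) = ((-1182 + 2*(-816)²) - 1606)*(-2716174 + 2787883) = ((-1182 + 2*665856) - 1606)*71709 = ((-1182 + 1331712) - 1606)*71709 = (1330530 - 1606)*71709 = 1328924*71709 = 95295811116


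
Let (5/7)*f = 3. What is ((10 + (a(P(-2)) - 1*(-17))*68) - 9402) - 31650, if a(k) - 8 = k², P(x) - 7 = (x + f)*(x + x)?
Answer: -978042/25 ≈ -39122.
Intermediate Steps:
f = 21/5 (f = (7/5)*3 = 21/5 ≈ 4.2000)
P(x) = 7 + 2*x*(21/5 + x) (P(x) = 7 + (x + 21/5)*(x + x) = 7 + (21/5 + x)*(2*x) = 7 + 2*x*(21/5 + x))
a(k) = 8 + k²
((10 + (a(P(-2)) - 1*(-17))*68) - 9402) - 31650 = ((10 + ((8 + (7 + 2*(-2)² + (42/5)*(-2))²) - 1*(-17))*68) - 9402) - 31650 = ((10 + ((8 + (7 + 2*4 - 84/5)²) + 17)*68) - 9402) - 31650 = ((10 + ((8 + (7 + 8 - 84/5)²) + 17)*68) - 9402) - 31650 = ((10 + ((8 + (-9/5)²) + 17)*68) - 9402) - 31650 = ((10 + ((8 + 81/25) + 17)*68) - 9402) - 31650 = ((10 + (281/25 + 17)*68) - 9402) - 31650 = ((10 + (706/25)*68) - 9402) - 31650 = ((10 + 48008/25) - 9402) - 31650 = (48258/25 - 9402) - 31650 = -186792/25 - 31650 = -978042/25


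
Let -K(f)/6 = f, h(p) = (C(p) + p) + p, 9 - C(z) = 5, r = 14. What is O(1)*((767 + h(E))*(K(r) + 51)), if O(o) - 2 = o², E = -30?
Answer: -70389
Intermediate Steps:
C(z) = 4 (C(z) = 9 - 1*5 = 9 - 5 = 4)
h(p) = 4 + 2*p (h(p) = (4 + p) + p = 4 + 2*p)
K(f) = -6*f
O(o) = 2 + o²
O(1)*((767 + h(E))*(K(r) + 51)) = (2 + 1²)*((767 + (4 + 2*(-30)))*(-6*14 + 51)) = (2 + 1)*((767 + (4 - 60))*(-84 + 51)) = 3*((767 - 56)*(-33)) = 3*(711*(-33)) = 3*(-23463) = -70389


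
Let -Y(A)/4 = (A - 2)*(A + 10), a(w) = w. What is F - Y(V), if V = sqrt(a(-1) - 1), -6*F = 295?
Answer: -823/6 + 32*I*sqrt(2) ≈ -137.17 + 45.255*I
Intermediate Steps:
F = -295/6 (F = -1/6*295 = -295/6 ≈ -49.167)
V = I*sqrt(2) (V = sqrt(-1 - 1) = sqrt(-2) = I*sqrt(2) ≈ 1.4142*I)
Y(A) = -4*(-2 + A)*(10 + A) (Y(A) = -4*(A - 2)*(A + 10) = -4*(-2 + A)*(10 + A))
F - Y(V) = -295/6 - (80 - 32*I*sqrt(2) - 4*(I*sqrt(2))**2) = -295/6 - (80 - 32*I*sqrt(2) - 4*(-2)) = -295/6 - (80 - 32*I*sqrt(2) + 8) = -295/6 - (88 - 32*I*sqrt(2)) = -295/6 + (-88 + 32*I*sqrt(2)) = -823/6 + 32*I*sqrt(2)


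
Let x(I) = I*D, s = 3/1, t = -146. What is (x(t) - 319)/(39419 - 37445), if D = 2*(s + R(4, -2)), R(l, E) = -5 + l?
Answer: -43/94 ≈ -0.45745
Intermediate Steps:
s = 3 (s = 3*1 = 3)
D = 4 (D = 2*(3 + (-5 + 4)) = 2*(3 - 1) = 2*2 = 4)
x(I) = 4*I (x(I) = I*4 = 4*I)
(x(t) - 319)/(39419 - 37445) = (4*(-146) - 319)/(39419 - 37445) = (-584 - 319)/1974 = -903*1/1974 = -43/94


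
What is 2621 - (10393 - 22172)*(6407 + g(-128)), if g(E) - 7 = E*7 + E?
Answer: 63491431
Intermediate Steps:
g(E) = 7 + 8*E (g(E) = 7 + (E*7 + E) = 7 + (7*E + E) = 7 + 8*E)
2621 - (10393 - 22172)*(6407 + g(-128)) = 2621 - (10393 - 22172)*(6407 + (7 + 8*(-128))) = 2621 - (-11779)*(6407 + (7 - 1024)) = 2621 - (-11779)*(6407 - 1017) = 2621 - (-11779)*5390 = 2621 - 1*(-63488810) = 2621 + 63488810 = 63491431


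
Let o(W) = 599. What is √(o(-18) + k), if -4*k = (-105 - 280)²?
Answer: I*√145829/2 ≈ 190.94*I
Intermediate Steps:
k = -148225/4 (k = -(-105 - 280)²/4 = -¼*(-385)² = -¼*148225 = -148225/4 ≈ -37056.)
√(o(-18) + k) = √(599 - 148225/4) = √(-145829/4) = I*√145829/2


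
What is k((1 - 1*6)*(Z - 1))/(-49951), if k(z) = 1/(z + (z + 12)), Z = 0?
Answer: -1/1098922 ≈ -9.0998e-7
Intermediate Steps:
k(z) = 1/(12 + 2*z) (k(z) = 1/(z + (12 + z)) = 1/(12 + 2*z))
k((1 - 1*6)*(Z - 1))/(-49951) = (1/(2*(6 + (1 - 1*6)*(0 - 1))))/(-49951) = (1/(2*(6 + (1 - 6)*(-1))))*(-1/49951) = (1/(2*(6 - 5*(-1))))*(-1/49951) = (1/(2*(6 + 5)))*(-1/49951) = ((½)/11)*(-1/49951) = ((½)*(1/11))*(-1/49951) = (1/22)*(-1/49951) = -1/1098922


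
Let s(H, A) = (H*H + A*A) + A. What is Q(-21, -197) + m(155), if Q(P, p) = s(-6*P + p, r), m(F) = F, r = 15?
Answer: 5436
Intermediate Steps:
s(H, A) = A + A² + H² (s(H, A) = (H² + A²) + A = (A² + H²) + A = A + A² + H²)
Q(P, p) = 240 + (p - 6*P)² (Q(P, p) = 15 + 15² + (-6*P + p)² = 15 + 225 + (p - 6*P)² = 240 + (p - 6*P)²)
Q(-21, -197) + m(155) = (240 + (-1*(-197) + 6*(-21))²) + 155 = (240 + (197 - 126)²) + 155 = (240 + 71²) + 155 = (240 + 5041) + 155 = 5281 + 155 = 5436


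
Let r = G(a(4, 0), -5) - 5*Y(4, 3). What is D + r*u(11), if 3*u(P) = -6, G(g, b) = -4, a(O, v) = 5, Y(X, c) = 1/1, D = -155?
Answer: -137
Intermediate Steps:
Y(X, c) = 1
u(P) = -2 (u(P) = (1/3)*(-6) = -2)
r = -9 (r = -4 - 5*1 = -4 - 5 = -9)
D + r*u(11) = -155 - 9*(-2) = -155 + 18 = -137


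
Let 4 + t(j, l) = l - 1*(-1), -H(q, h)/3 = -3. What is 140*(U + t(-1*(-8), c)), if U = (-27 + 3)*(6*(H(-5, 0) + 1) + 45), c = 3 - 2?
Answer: -353080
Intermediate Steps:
H(q, h) = 9 (H(q, h) = -3*(-3) = 9)
c = 1
t(j, l) = -3 + l (t(j, l) = -4 + (l - 1*(-1)) = -4 + (l + 1) = -4 + (1 + l) = -3 + l)
U = -2520 (U = (-27 + 3)*(6*(9 + 1) + 45) = -24*(6*10 + 45) = -24*(60 + 45) = -24*105 = -2520)
140*(U + t(-1*(-8), c)) = 140*(-2520 + (-3 + 1)) = 140*(-2520 - 2) = 140*(-2522) = -353080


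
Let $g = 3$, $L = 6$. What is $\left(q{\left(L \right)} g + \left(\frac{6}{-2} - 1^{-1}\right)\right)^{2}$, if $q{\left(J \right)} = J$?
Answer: $196$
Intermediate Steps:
$\left(q{\left(L \right)} g + \left(\frac{6}{-2} - 1^{-1}\right)\right)^{2} = \left(6 \cdot 3 + \left(\frac{6}{-2} - 1^{-1}\right)\right)^{2} = \left(18 + \left(6 \left(- \frac{1}{2}\right) - 1\right)\right)^{2} = \left(18 - 4\right)^{2} = 14^{2} = 196$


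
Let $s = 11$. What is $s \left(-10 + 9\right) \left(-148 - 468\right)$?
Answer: $6776$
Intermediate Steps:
$s \left(-10 + 9\right) \left(-148 - 468\right) = 11 \left(-10 + 9\right) \left(-148 - 468\right) = 11 \left(-1\right) \left(-616\right) = \left(-11\right) \left(-616\right) = 6776$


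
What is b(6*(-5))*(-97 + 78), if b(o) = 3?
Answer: -57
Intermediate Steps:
b(6*(-5))*(-97 + 78) = 3*(-97 + 78) = 3*(-19) = -57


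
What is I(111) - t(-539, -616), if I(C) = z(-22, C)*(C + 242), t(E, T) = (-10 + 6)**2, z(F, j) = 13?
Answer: 4573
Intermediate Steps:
t(E, T) = 16 (t(E, T) = (-4)**2 = 16)
I(C) = 3146 + 13*C (I(C) = 13*(C + 242) = 13*(242 + C) = 3146 + 13*C)
I(111) - t(-539, -616) = (3146 + 13*111) - 1*16 = (3146 + 1443) - 16 = 4589 - 16 = 4573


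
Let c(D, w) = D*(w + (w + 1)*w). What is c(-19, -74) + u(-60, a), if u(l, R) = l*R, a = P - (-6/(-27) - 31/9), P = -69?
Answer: -291856/3 ≈ -97285.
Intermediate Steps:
c(D, w) = D*(w + w*(1 + w)) (c(D, w) = D*(w + (1 + w)*w) = D*(w + w*(1 + w)))
a = -592/9 (a = -69 - (-6/(-27) - 31/9) = -69 - (-6*(-1/27) - 31*⅑) = -69 - (2/9 - 31/9) = -69 - 1*(-29/9) = -69 + 29/9 = -592/9 ≈ -65.778)
u(l, R) = R*l
c(-19, -74) + u(-60, a) = -19*(-74)*(2 - 74) - 592/9*(-60) = -19*(-74)*(-72) + 11840/3 = -101232 + 11840/3 = -291856/3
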